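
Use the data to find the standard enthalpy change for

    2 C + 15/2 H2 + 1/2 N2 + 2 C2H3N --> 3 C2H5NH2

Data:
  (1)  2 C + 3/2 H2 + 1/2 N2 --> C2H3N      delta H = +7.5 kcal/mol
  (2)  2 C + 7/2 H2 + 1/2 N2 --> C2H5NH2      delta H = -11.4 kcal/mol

(1) reversed and × 2: (-2)·(+7.5) = -15.0 kcal/mol
(2) × 3: (3)·(-11.4) = -34.2 kcal/mol
Summing the manipulated equations, delta H = (-2)·(+7.5) + (3)·(-11.4) = -49.2 kcal/mol

delta H = -49.2 kcal/mol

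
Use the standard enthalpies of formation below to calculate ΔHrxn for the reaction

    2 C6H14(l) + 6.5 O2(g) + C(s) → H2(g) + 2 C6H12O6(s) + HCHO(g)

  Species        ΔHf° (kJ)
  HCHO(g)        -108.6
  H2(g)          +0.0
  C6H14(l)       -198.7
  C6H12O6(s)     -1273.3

ΔHrxn = -2257.8 kJ

Products: 1·(+0.0) + 2·(-1273.3) + 1·(-108.6) = -2655.2
Reactants: 2·(-198.7) + 13/2·(+0.0) + 1·(+0.0) = -397.4
ΔHrxn = (-2655.2) − (-397.4) = -2257.8 kJ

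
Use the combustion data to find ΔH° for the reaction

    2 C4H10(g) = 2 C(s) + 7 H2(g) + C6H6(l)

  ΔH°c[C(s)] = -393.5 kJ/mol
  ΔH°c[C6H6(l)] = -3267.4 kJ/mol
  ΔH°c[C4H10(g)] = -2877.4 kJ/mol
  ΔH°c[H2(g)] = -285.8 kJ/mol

With combustion enthalpies, reactants minus products:
= [2·(-2877.4)] − [2·(-393.5) + 7·(-285.8) + 1·(-3267.4)]
= 300.2 kJ/mol

ΔH° = 300.2 kJ/mol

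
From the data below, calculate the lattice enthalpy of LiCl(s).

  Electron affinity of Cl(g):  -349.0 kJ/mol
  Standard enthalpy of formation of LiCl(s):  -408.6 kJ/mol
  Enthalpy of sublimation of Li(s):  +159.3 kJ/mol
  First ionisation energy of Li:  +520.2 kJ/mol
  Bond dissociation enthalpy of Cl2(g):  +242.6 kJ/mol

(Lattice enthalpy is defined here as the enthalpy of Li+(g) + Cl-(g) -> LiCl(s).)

U = -860.4 kJ/mol

ΔHf° = 1·ΔHsub + 1·(ΣIE) + 1/2·D(Cl2) + 1·EA + U
-408.6 = 1·(+159.3) + 1·(+520.2) + 1/2·(+242.6) + 1·(-349.0) + U
U = -408.6 − (+451.8) = -860.4 kJ/mol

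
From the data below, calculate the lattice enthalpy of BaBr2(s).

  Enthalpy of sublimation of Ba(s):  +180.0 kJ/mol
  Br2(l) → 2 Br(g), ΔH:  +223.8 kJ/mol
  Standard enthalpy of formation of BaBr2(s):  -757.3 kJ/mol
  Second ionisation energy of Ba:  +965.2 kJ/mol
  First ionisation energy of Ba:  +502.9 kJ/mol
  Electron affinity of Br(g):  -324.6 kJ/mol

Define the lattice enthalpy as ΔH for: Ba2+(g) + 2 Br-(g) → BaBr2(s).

ΔHf° = 1·ΔHsub + 1·(ΣIE) + 1·D(Br2) + 2·EA + U
-757.3 = 1·(+180.0) + 1·(+1468.1) + 1·(+223.8) + 2·(-324.6) + U
U = -757.3 − (+1222.7) = -1980.0 kJ/mol

U = -1980.0 kJ/mol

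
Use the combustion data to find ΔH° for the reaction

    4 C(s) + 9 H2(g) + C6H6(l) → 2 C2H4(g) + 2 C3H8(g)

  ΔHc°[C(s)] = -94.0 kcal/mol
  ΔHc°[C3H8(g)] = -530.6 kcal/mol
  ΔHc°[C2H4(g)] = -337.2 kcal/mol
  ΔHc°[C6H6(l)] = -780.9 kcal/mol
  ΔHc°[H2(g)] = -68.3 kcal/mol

ΔH° = -36.0 kcal/mol

Using ΔH = Σ nΔHc°(reactants) − Σ nΔHc°(products):
= [4·(-94.0) + 9·(-68.3) + 1·(-780.9)] − [2·(-337.2) + 2·(-530.6)]
= -36.0 kcal/mol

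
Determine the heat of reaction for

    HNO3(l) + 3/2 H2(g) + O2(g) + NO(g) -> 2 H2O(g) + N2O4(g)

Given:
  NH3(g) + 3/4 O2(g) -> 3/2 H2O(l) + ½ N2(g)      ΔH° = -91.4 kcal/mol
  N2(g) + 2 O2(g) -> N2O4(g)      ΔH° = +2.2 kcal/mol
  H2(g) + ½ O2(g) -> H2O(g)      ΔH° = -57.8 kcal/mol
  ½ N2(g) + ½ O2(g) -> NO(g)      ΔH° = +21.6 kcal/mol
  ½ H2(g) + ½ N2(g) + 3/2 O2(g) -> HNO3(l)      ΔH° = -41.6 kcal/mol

ΔH° = -93.4 kcal/mol

equation 1: not needed.
equation 2 as written: +2.2 kcal/mol
equation 3 × 2: (2)·(-57.8) = -115.6 kcal/mol
equation 4 reversed: -21.6 kcal/mol
equation 5 reversed: +41.6 kcal/mol
ΔH° = (+2.2) + (-115.6) + (-21.6) + (+41.6) = -93.4 kcal/mol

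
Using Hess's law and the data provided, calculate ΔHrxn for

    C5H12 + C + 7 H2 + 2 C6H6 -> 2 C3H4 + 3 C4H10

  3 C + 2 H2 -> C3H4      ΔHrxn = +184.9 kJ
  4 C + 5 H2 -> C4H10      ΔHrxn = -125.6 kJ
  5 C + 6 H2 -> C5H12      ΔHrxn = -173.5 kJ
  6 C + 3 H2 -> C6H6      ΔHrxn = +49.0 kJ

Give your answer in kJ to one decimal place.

ΔHrxn = 68.5 kJ

equation 1 × 2: (2)·(+184.9) = +369.8 kJ
equation 2 × 3: (3)·(-125.6) = -376.8 kJ
equation 3 reversed: +173.5 kJ
equation 4 reversed and × 2: (-2)·(+49.0) = -98.0 kJ
ΔHrxn = (2)·(+184.9) + (3)·(-125.6) + (-1)·(-173.5) + (-2)·(+49.0) = 68.5 kJ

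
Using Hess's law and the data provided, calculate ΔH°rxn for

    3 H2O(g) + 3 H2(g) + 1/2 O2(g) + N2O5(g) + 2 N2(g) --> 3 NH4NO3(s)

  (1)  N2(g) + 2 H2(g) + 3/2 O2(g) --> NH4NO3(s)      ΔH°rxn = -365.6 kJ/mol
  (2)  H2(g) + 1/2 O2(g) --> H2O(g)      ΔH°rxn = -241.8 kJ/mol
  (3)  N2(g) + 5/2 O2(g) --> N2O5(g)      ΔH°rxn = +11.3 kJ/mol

(1) × 3 (scale by 3 for the 3 NH4NO3(s)): (3)·(-365.6) = -1096.8 kJ/mol
(2) reversed and × 3 (reverse to put H2O(g) on the reactant side; scale by 3 for the 3 H2O(g)): (-3)·(-241.8) = +725.4 kJ/mol
(3) reversed (N2O5(g) must end up as a reactant): -11.3 kJ/mol
Combining the equations, ΔH°rxn = (-1096.8) + (+725.4) + (-11.3) = -382.7 kJ/mol

ΔH°rxn = -382.7 kJ/mol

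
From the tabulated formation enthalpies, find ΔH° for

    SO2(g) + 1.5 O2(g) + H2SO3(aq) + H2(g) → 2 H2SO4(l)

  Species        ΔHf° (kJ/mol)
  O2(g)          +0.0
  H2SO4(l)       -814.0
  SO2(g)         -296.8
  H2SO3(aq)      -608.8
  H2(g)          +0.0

ΔH°rxn = Σ nΔHf°(products) − Σ nΔHf°(reactants).
Products: 2·(-814.0) = -1628.0
Reactants: 1·(-296.8) + 3/2·(+0.0) + 1·(-608.8) + 1·(+0.0) = -905.6
ΔH° = (-1628.0) − (-905.6) = -722.4 kJ/mol

ΔH° = -722.4 kJ/mol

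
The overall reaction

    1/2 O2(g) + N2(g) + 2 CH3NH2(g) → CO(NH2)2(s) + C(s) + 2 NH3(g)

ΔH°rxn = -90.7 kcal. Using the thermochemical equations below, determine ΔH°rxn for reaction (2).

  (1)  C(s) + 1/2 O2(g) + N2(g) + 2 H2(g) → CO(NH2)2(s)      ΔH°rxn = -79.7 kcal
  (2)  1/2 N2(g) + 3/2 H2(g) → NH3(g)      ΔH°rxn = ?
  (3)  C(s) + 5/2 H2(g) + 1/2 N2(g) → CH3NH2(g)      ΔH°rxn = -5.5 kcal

(1) as written (CO(NH2)2(s) already on the product side): -79.7 kcal
(2) × 2 (×2 to match 2 NH3(g) in the target): contributes 2·x
(3) reversed and × 2 (reverse to put CH3NH2(g) on the reactant side; ×2 to match 2 CH3NH2(g) in the target): (-2)·(-5.5) = +11.0 kcal
-90.7 = (-79.7) + (+11.0) + 2·x
x = (-90.7 − (-68.7)) / (2) = -11.0 kcal

ΔH°rxn = -11.0 kcal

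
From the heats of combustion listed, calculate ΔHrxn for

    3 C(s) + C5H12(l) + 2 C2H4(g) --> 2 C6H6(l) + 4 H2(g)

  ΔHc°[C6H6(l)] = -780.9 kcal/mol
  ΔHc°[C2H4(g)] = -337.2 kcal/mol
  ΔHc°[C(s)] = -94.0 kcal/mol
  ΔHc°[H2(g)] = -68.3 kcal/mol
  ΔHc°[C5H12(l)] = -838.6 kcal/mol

ΔHrxn = 40.0 kcal/mol

With combustion enthalpies, reactants minus products:
= [3·(-94.0) + 1·(-838.6) + 2·(-337.2)] − [2·(-780.9) + 4·(-68.3)]
= 40.0 kcal/mol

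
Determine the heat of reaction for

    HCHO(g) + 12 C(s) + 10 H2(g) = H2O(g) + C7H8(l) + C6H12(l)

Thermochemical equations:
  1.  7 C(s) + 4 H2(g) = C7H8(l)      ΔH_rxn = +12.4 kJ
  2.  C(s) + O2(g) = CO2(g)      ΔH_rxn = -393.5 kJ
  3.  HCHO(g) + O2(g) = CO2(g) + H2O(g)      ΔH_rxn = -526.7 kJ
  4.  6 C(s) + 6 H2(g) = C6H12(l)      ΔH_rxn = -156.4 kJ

ΔH_rxn = -277.2 kJ

eq. 1 as written: +12.4 kJ
eq. 2 reversed: +393.5 kJ
eq. 3 as written: -526.7 kJ
eq. 4 as written: -156.4 kJ
Since enthalpy is a state function, ΔH_rxn = (+12.4) + (+393.5) + (-526.7) + (-156.4) = -277.2 kJ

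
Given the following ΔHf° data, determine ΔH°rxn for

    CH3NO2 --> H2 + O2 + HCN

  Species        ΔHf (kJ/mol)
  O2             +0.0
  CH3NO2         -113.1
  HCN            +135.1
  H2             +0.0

Products: 1·(+0.0) + 1·(+0.0) + 1·(+135.1) = +135.1
Reactants: 1·(-113.1) = -113.1
ΔH°rxn = (+135.1) − (-113.1) = 248.2 kJ/mol

ΔH°rxn = 248.2 kJ/mol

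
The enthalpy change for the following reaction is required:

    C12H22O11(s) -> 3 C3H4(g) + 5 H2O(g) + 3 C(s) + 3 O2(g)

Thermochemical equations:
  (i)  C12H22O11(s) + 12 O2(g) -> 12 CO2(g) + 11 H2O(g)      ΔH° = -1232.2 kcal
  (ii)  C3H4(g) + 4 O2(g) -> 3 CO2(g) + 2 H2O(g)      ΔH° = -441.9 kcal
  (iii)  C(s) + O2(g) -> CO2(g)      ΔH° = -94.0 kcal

(i) as written: -1232.2 kcal
(ii) reversed and × 3: (-3)·(-441.9) = +1325.7 kcal
(iii) reversed and × 3: (-3)·(-94.0) = +282.0 kcal
ΔH° = (1)·(-1232.2) + (-3)·(-441.9) + (-3)·(-94.0) = 375.5 kcal

ΔH° = 375.5 kcal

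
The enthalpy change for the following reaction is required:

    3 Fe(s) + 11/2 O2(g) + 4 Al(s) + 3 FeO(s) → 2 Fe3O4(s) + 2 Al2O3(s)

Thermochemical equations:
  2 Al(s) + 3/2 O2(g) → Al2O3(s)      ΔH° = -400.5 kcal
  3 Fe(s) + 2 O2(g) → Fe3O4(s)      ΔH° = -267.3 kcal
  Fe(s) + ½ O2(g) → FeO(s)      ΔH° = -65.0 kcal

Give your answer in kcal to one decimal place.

ΔH° = -1140.6 kcal

equation 1 × 2 (×2 to match 2 Al2O3(s) in the target): (2)·(-400.5) = -801.0 kcal
equation 2 × 2 (×2 to match 2 Fe3O4(s) in the target): (2)·(-267.3) = -534.6 kcal
equation 3 reversed and × 3 (reverse to put FeO(s) on the reactant side; scale by 3 for the 3 FeO(s)): (-3)·(-65.0) = +195.0 kcal
ΔH° = (2)·(-400.5) + (2)·(-267.3) + (-3)·(-65.0) = -1140.6 kcal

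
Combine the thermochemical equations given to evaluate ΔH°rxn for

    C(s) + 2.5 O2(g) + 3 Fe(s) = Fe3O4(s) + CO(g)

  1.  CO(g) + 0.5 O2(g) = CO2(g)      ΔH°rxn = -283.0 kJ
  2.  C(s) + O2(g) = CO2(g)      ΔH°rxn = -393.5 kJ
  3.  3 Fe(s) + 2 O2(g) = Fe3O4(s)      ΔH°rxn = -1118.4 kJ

ΔH°rxn = -1228.9 kJ

eq. 1 reversed: +283.0 kJ
eq. 2 as written: -393.5 kJ
eq. 3 as written: -1118.4 kJ
ΔH°rxn = (-1)·(-283.0) + (1)·(-393.5) + (1)·(-1118.4) = -1228.9 kJ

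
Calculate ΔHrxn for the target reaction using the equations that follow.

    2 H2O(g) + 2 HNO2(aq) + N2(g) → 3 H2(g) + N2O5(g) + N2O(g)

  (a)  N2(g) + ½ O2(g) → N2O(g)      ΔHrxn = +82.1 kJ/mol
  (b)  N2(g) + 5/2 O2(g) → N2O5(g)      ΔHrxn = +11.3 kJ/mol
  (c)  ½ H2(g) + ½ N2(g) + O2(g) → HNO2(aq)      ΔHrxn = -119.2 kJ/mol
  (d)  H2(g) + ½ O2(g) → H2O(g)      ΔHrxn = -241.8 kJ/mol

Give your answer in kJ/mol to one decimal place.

(a) as written (N2O(g) already on the product side): +82.1 kJ/mol
(b) as written (N2O5(g) already on the product side): +11.3 kJ/mol
(c) reversed and × 2 (HNO2(aq) must end up as a reactant; scale by 2 for the 2 HNO2(aq)): (-2)·(-119.2) = +238.4 kJ/mol
(d) reversed and × 2 (reverse to put H2O(g) on the reactant side; scale by 2 for the 2 H2O(g)): (-2)·(-241.8) = +483.6 kJ/mol
By Hess's law, ΔHrxn = (1)·(+82.1) + (1)·(+11.3) + (-2)·(-119.2) + (-2)·(-241.8) = 815.4 kJ/mol

ΔHrxn = 815.4 kJ/mol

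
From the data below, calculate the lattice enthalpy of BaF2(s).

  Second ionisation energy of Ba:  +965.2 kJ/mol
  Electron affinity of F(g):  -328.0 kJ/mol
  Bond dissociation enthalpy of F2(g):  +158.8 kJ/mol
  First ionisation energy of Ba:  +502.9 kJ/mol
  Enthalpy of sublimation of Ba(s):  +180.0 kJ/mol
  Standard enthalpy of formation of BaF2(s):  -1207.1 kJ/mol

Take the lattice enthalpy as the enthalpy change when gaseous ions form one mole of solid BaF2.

ΔHf° = 1·ΔHsub + 1·(ΣIE) + 1·D(F2) + 2·EA + U
-1207.1 = 1·(+180.0) + 1·(+1468.1) + 1·(+158.8) + 2·(-328.0) + U
U = -1207.1 − (+1150.9) = -2358.0 kJ/mol

U = -2358.0 kJ/mol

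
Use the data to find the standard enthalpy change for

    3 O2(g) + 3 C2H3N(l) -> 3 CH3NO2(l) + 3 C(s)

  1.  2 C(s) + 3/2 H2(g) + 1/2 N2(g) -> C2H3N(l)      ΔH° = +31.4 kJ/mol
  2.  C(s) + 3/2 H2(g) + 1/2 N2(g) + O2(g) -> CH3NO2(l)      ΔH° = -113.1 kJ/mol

eq. 1 reversed and × 3 (C2H3N(l) must end up as a reactant; ×3 to match 3 C2H3N(l) in the target): (-3)·(+31.4) = -94.2 kJ/mol
eq. 2 × 3 (scale by 3 for the 3 CH3NO2(l)): (3)·(-113.1) = -339.3 kJ/mol
ΔH° = (-94.2) + (-339.3) = -433.5 kJ/mol

ΔH° = -433.5 kJ/mol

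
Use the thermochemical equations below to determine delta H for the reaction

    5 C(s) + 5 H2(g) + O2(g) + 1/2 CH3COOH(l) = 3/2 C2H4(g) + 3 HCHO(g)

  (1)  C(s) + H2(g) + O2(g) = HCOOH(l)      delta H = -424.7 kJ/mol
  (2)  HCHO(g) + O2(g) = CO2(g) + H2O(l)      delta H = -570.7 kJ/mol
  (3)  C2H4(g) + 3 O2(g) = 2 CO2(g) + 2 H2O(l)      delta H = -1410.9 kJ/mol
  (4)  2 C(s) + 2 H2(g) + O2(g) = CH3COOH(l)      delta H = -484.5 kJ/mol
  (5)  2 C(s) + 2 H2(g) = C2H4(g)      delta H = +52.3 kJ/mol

delta H = -5.1 kJ/mol

(1): not needed (HCOOH(l) appears nowhere else).
(2) reversed and × 3 (HCHO(g) must end up as a product; scale by 3 for the 3 HCHO(g)): (-3)·(-570.7) = +1712.1 kJ/mol
(3) × 3/2: (3/2)·(-1410.9) = -2116.35 kJ/mol
(4) reversed and × 1/2 (reverse to put CH3COOH(l) on the reactant side; ×1/2 to match 1/2 CH3COOH(l) in the target): (-1/2)·(-484.5) = +242.25 kJ/mol
(5) × 3: (3)·(+52.3) = +156.9 kJ/mol
delta H = (+1712.1) + (-2116.35) + (+242.25) + (+156.9) = -5.1 kJ/mol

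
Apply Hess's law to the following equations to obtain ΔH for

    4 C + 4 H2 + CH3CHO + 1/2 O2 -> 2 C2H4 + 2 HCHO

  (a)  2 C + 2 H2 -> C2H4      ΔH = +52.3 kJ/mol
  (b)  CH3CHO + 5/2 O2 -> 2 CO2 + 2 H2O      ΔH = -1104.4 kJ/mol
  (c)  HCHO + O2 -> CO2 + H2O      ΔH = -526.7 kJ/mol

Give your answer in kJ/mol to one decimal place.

(a) × 2: (2)·(+52.3) = +104.6 kJ/mol
(b) as written: -1104.4 kJ/mol
(c) reversed and × 2: (-2)·(-526.7) = +1053.4 kJ/mol
Combining the equations, ΔH = (2)·(+52.3) + (1)·(-1104.4) + (-2)·(-526.7) = 53.6 kJ/mol

ΔH = 53.6 kJ/mol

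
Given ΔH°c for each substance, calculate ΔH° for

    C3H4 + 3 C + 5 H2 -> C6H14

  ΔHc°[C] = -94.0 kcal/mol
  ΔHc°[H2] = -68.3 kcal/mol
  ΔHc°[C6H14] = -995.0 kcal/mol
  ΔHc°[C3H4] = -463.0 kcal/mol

Using ΔH = Σ nΔHc°(reactants) − Σ nΔHc°(products):
= [1·(-463.0) + 3·(-94.0) + 5·(-68.3)] − [1·(-995.0)]
= -91.5 kcal/mol

ΔH° = -91.5 kcal/mol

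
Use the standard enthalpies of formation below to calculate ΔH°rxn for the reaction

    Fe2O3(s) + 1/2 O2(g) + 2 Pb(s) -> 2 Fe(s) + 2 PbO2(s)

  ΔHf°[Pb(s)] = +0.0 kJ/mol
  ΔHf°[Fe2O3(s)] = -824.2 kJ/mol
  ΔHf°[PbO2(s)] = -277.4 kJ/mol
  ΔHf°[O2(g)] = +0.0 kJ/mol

ΔH°rxn = 269.4 kJ/mol

ΔH°rxn = Σ nΔHf°(products) − Σ nΔHf°(reactants).
Products: 2·(+0.0) + 2·(-277.4) = -554.8
Reactants: 1·(-824.2) + 1/2·(+0.0) + 2·(+0.0) = -824.2
ΔH°rxn = (-554.8) − (-824.2) = 269.4 kJ/mol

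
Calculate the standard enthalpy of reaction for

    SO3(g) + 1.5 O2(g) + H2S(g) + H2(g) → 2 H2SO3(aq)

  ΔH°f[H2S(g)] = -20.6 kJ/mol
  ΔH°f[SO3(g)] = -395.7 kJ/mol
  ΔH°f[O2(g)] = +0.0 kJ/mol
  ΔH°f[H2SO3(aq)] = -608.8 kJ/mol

Products: 2·(-608.8) = -1217.6
Reactants: 1·(-395.7) + 3/2·(+0.0) + 1·(-20.6) + 1·(+0.0) = -416.3
ΔHrxn = (-1217.6) − (-416.3) = -801.3 kJ/mol

ΔHrxn = -801.3 kJ/mol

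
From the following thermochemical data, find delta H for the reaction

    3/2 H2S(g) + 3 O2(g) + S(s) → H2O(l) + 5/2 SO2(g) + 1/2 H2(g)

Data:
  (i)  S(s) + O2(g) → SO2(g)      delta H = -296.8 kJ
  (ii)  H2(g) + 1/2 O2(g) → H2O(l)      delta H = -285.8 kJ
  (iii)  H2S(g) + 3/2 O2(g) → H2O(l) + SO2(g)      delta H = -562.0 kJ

(i) as written: -296.8 kJ
(ii) reversed and × 1/2: (-1/2)·(-285.8) = +142.9 kJ
(iii) × 3/2: (3/2)·(-562.0) = -843.0 kJ
Combining the equations, delta H = (-296.8) + (+142.9) + (-843.0) = -996.9 kJ

delta H = -996.9 kJ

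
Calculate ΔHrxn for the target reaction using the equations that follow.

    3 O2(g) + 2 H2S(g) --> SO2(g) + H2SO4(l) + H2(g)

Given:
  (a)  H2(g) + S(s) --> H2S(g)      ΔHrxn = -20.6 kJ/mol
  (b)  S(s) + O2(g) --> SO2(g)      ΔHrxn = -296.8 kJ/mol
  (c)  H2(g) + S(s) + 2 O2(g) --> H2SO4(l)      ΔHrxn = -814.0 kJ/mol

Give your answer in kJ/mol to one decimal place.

ΔHrxn = -1069.6 kJ/mol

(a) reversed and × 2: (-2)·(-20.6) = +41.2 kJ/mol
(b) as written: -296.8 kJ/mol
(c) as written: -814.0 kJ/mol
By Hess's law, ΔHrxn = (+41.2) + (-296.8) + (-814.0) = -1069.6 kJ/mol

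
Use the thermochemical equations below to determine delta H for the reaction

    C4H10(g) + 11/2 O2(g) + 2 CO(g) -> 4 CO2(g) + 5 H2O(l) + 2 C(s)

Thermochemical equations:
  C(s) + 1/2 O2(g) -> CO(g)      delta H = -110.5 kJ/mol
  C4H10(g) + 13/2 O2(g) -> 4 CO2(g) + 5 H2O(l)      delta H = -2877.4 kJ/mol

equation 1 reversed and × 2: (-2)·(-110.5) = +221.0 kJ/mol
equation 2 as written: -2877.4 kJ/mol
delta H = (-2)·(-110.5) + (1)·(-2877.4) = -2656.4 kJ/mol

delta H = -2656.4 kJ/mol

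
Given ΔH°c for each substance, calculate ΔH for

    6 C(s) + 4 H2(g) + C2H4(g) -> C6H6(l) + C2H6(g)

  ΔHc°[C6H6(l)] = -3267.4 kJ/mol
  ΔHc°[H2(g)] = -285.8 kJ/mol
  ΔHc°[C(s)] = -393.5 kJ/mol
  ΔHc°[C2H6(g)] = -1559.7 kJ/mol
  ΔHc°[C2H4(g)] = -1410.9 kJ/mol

ΔH = -88.0 kJ/mol

Using ΔH = Σ nΔHc°(reactants) − Σ nΔHc°(products):
= [6·(-393.5) + 4·(-285.8) + 1·(-1410.9)] − [1·(-3267.4) + 1·(-1559.7)]
= -88.0 kJ/mol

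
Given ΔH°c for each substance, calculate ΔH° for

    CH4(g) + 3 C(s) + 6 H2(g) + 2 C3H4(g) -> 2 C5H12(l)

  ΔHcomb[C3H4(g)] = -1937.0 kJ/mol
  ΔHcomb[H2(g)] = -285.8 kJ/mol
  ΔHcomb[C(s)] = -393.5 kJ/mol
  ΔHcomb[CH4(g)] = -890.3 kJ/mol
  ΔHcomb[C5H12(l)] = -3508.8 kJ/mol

With combustion enthalpies, reactants minus products:
= [1·(-890.3) + 3·(-393.5) + 6·(-285.8) + 2·(-1937.0)] − [2·(-3508.8)]
= -642.0 kJ/mol

ΔH° = -642.0 kJ/mol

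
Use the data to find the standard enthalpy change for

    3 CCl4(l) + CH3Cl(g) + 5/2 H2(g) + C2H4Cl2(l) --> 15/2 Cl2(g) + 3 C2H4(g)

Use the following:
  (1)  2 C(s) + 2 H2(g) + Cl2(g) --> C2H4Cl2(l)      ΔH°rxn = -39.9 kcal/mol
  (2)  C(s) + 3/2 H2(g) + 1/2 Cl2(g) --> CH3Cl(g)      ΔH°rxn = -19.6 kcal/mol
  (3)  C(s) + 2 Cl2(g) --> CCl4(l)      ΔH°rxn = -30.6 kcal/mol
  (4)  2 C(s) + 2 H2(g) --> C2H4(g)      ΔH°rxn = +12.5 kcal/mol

(1) reversed (C2H4Cl2(l) must end up as a reactant): +39.9 kcal/mol
(2) reversed (CH3Cl(g) must end up as a reactant): +19.6 kcal/mol
(3) reversed and × 3 (CCl4(l) must end up as a reactant; ×3 to match 3 CCl4(l) in the target): (-3)·(-30.6) = +91.8 kcal/mol
(4) × 3 (×3 to match 3 C2H4(g) in the target): (3)·(+12.5) = +37.5 kcal/mol
ΔH°rxn = (-1)·(-39.9) + (-1)·(-19.6) + (-3)·(-30.6) + (3)·(+12.5) = 188.8 kcal/mol

ΔH°rxn = 188.8 kcal/mol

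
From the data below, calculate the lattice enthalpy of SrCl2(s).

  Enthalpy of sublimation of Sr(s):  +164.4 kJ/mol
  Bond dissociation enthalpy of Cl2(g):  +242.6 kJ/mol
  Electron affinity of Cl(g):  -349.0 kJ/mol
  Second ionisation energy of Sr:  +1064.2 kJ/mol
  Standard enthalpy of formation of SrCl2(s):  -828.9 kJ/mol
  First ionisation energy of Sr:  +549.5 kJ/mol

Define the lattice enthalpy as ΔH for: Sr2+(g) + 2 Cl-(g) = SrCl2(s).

ΔHf° = 1·ΔHsub + 1·(ΣIE) + 1·D(Cl2) + 2·EA + U
-828.9 = 1·(+164.4) + 1·(+1613.7) + 1·(+242.6) + 2·(-349.0) + U
U = -828.9 − (+1322.7) = -2151.6 kJ/mol

U = -2151.6 kJ/mol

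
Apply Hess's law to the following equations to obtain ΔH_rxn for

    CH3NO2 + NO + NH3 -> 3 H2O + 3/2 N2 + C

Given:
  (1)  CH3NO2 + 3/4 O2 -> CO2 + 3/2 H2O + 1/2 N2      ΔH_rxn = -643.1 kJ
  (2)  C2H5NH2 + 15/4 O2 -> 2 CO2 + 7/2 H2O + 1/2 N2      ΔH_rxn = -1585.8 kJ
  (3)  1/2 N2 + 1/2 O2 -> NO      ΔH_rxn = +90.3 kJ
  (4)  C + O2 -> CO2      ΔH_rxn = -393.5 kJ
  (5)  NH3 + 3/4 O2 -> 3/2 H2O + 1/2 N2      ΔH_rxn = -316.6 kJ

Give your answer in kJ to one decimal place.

(1) as written (CH3NO2 already on the reactant side): -643.1 kJ
(2): not needed (C2H5NH2 appears nowhere else).
(3) reversed (NO must end up as a reactant): -90.3 kJ
(4) reversed (reverse to put C on the product side): +393.5 kJ
(5) as written (NH3 already on the reactant side): -316.6 kJ
ΔH_rxn = (-643.1) + (-90.3) + (+393.5) + (-316.6) = -656.5 kJ

ΔH_rxn = -656.5 kJ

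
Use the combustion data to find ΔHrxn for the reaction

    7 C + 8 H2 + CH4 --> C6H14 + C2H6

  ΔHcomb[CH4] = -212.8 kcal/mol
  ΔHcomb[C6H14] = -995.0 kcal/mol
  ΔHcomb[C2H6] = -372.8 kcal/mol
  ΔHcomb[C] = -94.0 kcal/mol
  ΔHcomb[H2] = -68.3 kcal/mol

ΔHrxn = -49.4 kcal/mol

With combustion enthalpies, reactants minus products:
= [7·(-94.0) + 8·(-68.3) + 1·(-212.8)] − [1·(-995.0) + 1·(-372.8)]
= -49.4 kcal/mol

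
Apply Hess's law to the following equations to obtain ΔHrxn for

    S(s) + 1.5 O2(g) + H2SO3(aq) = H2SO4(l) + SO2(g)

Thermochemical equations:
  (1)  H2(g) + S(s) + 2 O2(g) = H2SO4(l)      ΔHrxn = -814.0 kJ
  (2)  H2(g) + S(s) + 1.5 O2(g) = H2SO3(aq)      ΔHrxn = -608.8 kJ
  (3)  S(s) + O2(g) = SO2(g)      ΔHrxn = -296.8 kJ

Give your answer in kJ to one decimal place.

ΔHrxn = -502.0 kJ

(1) as written: -814.0 kJ
(2) reversed: +608.8 kJ
(3) as written: -296.8 kJ
ΔHrxn = (1)·(-814.0) + (-1)·(-608.8) + (1)·(-296.8) = -502.0 kJ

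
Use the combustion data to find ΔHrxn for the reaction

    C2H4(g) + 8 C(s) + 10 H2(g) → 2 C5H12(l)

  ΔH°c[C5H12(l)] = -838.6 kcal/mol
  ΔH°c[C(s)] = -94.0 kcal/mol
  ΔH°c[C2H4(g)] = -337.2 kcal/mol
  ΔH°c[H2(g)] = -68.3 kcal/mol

With combustion enthalpies, reactants minus products:
= [1·(-337.2) + 8·(-94.0) + 10·(-68.3)] − [2·(-838.6)]
= -95.0 kcal/mol

ΔHrxn = -95.0 kcal/mol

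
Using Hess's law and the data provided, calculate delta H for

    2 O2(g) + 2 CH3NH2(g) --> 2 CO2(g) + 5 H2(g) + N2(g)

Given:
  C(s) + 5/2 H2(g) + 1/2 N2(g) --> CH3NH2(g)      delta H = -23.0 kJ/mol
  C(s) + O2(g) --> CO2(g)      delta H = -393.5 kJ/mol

equation 1 reversed and × 2 (reverse to put CH3NH2(g) on the reactant side; ×2 to match 2 CH3NH2(g) in the target): (-2)·(-23.0) = +46.0 kJ/mol
equation 2 × 2 (scale by 2 for the 2 CO2(g)): (2)·(-393.5) = -787.0 kJ/mol
Combining the equations, delta H = (+46.0) + (-787.0) = -741.0 kJ/mol

delta H = -741.0 kJ/mol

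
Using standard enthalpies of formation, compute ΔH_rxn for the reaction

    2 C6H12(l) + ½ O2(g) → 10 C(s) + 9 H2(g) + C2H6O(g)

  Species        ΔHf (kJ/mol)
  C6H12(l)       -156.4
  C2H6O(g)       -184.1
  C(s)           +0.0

ΔH_rxn = 128.7 kJ/mol

Products: 10·(+0.0) + 9·(+0.0) + 1·(-184.1) = -184.1
Reactants: 2·(-156.4) + 1/2·(+0.0) = -312.8
ΔH_rxn = (-184.1) − (-312.8) = 128.7 kJ/mol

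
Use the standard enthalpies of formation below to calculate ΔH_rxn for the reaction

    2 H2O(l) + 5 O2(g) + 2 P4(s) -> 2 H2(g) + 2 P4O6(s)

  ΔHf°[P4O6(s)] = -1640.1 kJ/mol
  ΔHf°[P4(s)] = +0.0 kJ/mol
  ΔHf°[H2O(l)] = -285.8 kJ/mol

ΔH°rxn = Σ nΔHf°(products) − Σ nΔHf°(reactants).
Products: 2·(+0.0) + 2·(-1640.1) = -3280.2
Reactants: 2·(-285.8) + 5·(+0.0) + 2·(+0.0) = -571.6
ΔH_rxn = (-3280.2) − (-571.6) = -2708.6 kJ/mol

ΔH_rxn = -2708.6 kJ/mol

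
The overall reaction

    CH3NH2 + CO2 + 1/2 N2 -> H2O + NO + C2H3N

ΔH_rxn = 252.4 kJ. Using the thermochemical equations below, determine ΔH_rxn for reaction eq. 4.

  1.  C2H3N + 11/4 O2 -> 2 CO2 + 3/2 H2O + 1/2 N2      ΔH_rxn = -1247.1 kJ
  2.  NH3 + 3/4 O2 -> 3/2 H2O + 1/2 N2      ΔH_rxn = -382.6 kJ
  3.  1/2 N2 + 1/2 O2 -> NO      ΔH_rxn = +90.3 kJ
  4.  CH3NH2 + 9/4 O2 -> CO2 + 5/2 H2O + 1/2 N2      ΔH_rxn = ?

ΔH_rxn = -1085.0 kJ

eq. 1 reversed: +1247.1 kJ
eq. 2: not needed.
eq. 3 as written: +90.3 kJ
eq. 4 as written: contributes x
+252.4 = (+1247.1) + (+90.3) + x
x = (+252.4 − (+1337.4)) / (1) = -1085.0 kJ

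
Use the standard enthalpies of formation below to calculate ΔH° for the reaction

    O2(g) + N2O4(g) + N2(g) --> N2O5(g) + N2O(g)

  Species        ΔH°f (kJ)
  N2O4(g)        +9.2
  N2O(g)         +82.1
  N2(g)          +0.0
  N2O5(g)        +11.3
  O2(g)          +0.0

Products: 1·(+11.3) + 1·(+82.1) = +93.4
Reactants: 1·(+0.0) + 1·(+9.2) + 1·(+0.0) = +9.2
ΔH° = (+93.4) − (+9.2) = 84.2 kJ

ΔH° = 84.2 kJ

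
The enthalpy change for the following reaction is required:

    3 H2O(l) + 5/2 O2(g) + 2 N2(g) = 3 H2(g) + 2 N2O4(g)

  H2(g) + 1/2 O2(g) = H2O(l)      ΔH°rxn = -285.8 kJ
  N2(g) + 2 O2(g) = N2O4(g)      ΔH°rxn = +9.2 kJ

equation 1 reversed and × 3: (-3)·(-285.8) = +857.4 kJ
equation 2 × 2: (2)·(+9.2) = +18.4 kJ
Combining the equations, ΔH°rxn = (-3)·(-285.8) + (2)·(+9.2) = 875.8 kJ

ΔH°rxn = 875.8 kJ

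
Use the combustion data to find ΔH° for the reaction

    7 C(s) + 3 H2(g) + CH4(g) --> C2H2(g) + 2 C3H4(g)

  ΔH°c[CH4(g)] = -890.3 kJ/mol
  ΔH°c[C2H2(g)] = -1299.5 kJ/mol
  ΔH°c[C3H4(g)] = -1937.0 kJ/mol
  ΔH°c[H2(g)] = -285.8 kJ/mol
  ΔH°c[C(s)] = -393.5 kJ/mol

Using ΔH = Σ nΔHc°(reactants) − Σ nΔHc°(products):
= [7·(-393.5) + 3·(-285.8) + 1·(-890.3)] − [1·(-1299.5) + 2·(-1937.0)]
= 671.3 kJ/mol

ΔH° = 671.3 kJ/mol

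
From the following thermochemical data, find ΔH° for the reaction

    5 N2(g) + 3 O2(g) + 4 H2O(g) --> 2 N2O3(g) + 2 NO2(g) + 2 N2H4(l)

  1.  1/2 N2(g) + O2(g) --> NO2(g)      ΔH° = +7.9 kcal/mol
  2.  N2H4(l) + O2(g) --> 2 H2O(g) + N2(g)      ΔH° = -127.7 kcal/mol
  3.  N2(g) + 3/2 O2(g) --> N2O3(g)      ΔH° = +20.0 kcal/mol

ΔH° = 311.2 kcal/mol

eq. 1 × 2: (2)·(+7.9) = +15.8 kcal/mol
eq. 2 reversed and × 2: (-2)·(-127.7) = +255.4 kcal/mol
eq. 3 × 2: (2)·(+20.0) = +40.0 kcal/mol
Since enthalpy is a state function, ΔH° = (+15.8) + (+255.4) + (+40.0) = 311.2 kcal/mol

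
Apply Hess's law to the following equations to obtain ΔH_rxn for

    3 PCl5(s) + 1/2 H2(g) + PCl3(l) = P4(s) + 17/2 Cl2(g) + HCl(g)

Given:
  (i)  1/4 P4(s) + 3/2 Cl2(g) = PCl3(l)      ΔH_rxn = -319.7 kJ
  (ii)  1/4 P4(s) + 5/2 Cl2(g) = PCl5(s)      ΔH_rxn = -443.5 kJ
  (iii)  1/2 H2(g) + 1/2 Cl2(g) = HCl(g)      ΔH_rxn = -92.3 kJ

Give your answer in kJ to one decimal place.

ΔH_rxn = 1557.9 kJ

(i) reversed: +319.7 kJ
(ii) reversed and × 3: (-3)·(-443.5) = +1330.5 kJ
(iii) as written: -92.3 kJ
ΔH_rxn = (+319.7) + (+1330.5) + (-92.3) = 1557.9 kJ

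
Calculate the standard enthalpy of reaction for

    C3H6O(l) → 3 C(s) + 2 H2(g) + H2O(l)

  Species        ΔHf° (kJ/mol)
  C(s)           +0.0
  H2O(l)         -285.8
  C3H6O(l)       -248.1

Products: 3·(+0.0) + 2·(+0.0) + 1·(-285.8) = -285.8
Reactants: 1·(-248.1) = -248.1
ΔH° = (-285.8) − (-248.1) = -37.7 kJ/mol

ΔH° = -37.7 kJ/mol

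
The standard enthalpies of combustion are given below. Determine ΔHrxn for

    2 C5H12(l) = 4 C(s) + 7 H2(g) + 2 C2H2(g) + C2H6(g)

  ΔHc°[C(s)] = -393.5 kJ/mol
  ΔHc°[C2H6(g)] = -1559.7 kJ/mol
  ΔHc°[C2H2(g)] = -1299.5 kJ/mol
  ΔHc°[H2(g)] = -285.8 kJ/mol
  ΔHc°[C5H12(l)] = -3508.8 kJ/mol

ΔHrxn = 715.7 kJ/mol

With combustion enthalpies, reactants minus products:
= [2·(-3508.8)] − [4·(-393.5) + 7·(-285.8) + 2·(-1299.5) + 1·(-1559.7)]
= 715.7 kJ/mol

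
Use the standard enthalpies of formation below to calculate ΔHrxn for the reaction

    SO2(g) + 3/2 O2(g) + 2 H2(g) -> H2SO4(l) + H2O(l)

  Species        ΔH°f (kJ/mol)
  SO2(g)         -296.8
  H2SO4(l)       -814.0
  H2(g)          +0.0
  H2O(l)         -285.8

ΔHrxn = -803.0 kJ/mol

Products: 1·(-814.0) + 1·(-285.8) = -1099.8
Reactants: 1·(-296.8) + 3/2·(+0.0) + 2·(+0.0) = -296.8
ΔHrxn = (-1099.8) − (-296.8) = -803.0 kJ/mol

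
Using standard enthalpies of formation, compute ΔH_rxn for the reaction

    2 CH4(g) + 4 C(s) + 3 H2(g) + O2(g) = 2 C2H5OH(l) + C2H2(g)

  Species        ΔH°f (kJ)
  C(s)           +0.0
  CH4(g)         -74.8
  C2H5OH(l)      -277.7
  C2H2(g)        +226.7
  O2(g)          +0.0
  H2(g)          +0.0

Products: 2·(-277.7) + 1·(+226.7) = -328.7
Reactants: 2·(-74.8) + 4·(+0.0) + 3·(+0.0) + 1·(+0.0) = -149.6
ΔH_rxn = (-328.7) − (-149.6) = -179.1 kJ

ΔH_rxn = -179.1 kJ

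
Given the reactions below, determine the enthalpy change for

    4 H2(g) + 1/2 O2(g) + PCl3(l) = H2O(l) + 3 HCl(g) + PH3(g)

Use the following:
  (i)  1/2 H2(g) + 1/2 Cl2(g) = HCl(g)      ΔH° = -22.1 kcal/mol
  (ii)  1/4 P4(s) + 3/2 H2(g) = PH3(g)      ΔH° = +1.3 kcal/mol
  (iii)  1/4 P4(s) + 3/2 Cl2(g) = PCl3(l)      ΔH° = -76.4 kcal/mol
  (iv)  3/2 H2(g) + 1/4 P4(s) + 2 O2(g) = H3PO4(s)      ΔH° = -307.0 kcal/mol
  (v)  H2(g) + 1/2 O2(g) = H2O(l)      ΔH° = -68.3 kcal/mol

(i) × 3 (scale by 3 for the 3 HCl(g)): (3)·(-22.1) = -66.3 kcal/mol
(ii) as written (PH3(g) already on the product side): +1.3 kcal/mol
(iii) reversed (reverse to put PCl3(l) on the reactant side): +76.4 kcal/mol
(iv): not needed (H3PO4(s) appears nowhere else).
(v) as written (H2O(l) already on the product side): -68.3 kcal/mol
By Hess's law, ΔH° = (-66.3) + (+1.3) + (+76.4) + (-68.3) = -56.9 kcal/mol

ΔH° = -56.9 kcal/mol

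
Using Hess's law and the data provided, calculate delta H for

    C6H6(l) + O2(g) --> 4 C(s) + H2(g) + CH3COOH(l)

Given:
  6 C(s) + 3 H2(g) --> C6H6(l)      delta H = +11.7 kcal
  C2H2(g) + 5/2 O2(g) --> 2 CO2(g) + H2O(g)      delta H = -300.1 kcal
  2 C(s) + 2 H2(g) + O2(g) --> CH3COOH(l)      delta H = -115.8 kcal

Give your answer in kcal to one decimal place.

equation 1 reversed: -11.7 kcal
equation 2: not needed.
equation 3 as written: -115.8 kcal
Summing the manipulated equations, delta H = (-11.7) + (-115.8) = -127.5 kcal

delta H = -127.5 kcal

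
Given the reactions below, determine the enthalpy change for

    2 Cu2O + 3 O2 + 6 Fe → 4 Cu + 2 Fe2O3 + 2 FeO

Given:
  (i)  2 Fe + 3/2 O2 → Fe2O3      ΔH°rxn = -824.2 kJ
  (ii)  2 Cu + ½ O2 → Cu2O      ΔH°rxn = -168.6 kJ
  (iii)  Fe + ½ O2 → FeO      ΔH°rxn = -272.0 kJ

(i) × 2 (scale by 2 for the 2 Fe2O3): (2)·(-824.2) = -1648.4 kJ
(ii) reversed and × 2 (Cu2O must end up as a reactant; scale by 2 for the 2 Cu2O): (-2)·(-168.6) = +337.2 kJ
(iii) × 2 (×2 to match 2 FeO in the target): (2)·(-272.0) = -544.0 kJ
ΔH°rxn = (2)·(-824.2) + (-2)·(-168.6) + (2)·(-272.0) = -1855.2 kJ

ΔH°rxn = -1855.2 kJ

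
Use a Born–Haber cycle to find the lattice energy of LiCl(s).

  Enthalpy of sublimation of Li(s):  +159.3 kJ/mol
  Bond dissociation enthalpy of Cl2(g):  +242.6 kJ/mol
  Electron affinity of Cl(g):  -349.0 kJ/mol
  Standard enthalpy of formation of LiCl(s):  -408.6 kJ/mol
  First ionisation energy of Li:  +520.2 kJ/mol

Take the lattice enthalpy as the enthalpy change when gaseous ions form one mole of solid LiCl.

ΔHf° = 1·ΔHsub + 1·(ΣIE) + 1/2·D(Cl2) + 1·EA + U
-408.6 = 1·(+159.3) + 1·(+520.2) + 1/2·(+242.6) + 1·(-349.0) + U
U = -408.6 − (+451.8) = -860.4 kJ/mol

U = -860.4 kJ/mol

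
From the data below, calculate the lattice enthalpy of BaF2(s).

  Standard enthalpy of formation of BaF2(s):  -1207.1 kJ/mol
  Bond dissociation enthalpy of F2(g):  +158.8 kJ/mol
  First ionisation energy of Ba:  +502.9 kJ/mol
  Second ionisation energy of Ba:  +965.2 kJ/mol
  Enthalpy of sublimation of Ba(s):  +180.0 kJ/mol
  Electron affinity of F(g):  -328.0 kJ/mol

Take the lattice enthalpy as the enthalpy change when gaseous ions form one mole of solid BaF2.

U = -2358.0 kJ/mol

ΔHf° = 1·ΔHsub + 1·(ΣIE) + 1·D(F2) + 2·EA + U
-1207.1 = 1·(+180.0) + 1·(+1468.1) + 1·(+158.8) + 2·(-328.0) + U
U = -1207.1 − (+1150.9) = -2358.0 kJ/mol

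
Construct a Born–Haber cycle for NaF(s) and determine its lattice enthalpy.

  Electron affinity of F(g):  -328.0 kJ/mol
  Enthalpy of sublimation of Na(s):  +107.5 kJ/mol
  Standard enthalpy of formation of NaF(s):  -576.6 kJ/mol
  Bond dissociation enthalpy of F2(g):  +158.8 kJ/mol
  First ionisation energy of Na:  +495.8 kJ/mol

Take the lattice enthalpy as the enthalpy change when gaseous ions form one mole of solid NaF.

U = -931.3 kJ/mol

ΔHf° = 1·ΔHsub + 1·(ΣIE) + 1/2·D(F2) + 1·EA + U
-576.6 = 1·(+107.5) + 1·(+495.8) + 1/2·(+158.8) + 1·(-328.0) + U
U = -576.6 − (+354.7) = -931.3 kJ/mol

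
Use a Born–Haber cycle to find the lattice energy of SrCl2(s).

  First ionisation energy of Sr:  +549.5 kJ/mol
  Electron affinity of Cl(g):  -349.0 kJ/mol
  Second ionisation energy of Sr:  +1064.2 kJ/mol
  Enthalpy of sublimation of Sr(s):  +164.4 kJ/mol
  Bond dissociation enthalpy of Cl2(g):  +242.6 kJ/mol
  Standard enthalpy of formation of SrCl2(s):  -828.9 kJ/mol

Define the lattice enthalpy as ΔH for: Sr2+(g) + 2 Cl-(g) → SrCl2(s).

ΔHf° = 1·ΔHsub + 1·(ΣIE) + 1·D(Cl2) + 2·EA + U
-828.9 = 1·(+164.4) + 1·(+1613.7) + 1·(+242.6) + 2·(-349.0) + U
U = -828.9 − (+1322.7) = -2151.6 kJ/mol

U = -2151.6 kJ/mol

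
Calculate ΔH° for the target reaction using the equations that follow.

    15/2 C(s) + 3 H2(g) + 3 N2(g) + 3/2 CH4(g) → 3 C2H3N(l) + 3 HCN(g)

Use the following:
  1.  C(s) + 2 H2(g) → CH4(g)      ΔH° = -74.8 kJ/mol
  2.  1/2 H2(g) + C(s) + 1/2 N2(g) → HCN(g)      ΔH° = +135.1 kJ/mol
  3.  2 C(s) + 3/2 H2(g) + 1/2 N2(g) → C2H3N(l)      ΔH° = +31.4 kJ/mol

eq. 1 reversed and × 3/2: (-3/2)·(-74.8) = +112.2 kJ/mol
eq. 2 × 3: (3)·(+135.1) = +405.3 kJ/mol
eq. 3 × 3: (3)·(+31.4) = +94.2 kJ/mol
Since enthalpy is a state function, ΔH° = (+112.2) + (+405.3) + (+94.2) = 611.7 kJ/mol

ΔH° = 611.7 kJ/mol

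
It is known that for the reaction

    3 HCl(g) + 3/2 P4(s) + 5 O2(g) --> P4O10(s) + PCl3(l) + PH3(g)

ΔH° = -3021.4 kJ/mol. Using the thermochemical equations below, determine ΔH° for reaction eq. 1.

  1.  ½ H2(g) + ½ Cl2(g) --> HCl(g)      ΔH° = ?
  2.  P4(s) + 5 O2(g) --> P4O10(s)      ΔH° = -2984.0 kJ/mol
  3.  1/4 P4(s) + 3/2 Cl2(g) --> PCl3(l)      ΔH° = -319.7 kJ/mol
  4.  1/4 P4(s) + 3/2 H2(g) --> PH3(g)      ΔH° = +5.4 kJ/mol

ΔH° = -92.3 kJ/mol

eq. 1 reversed and × 3 (reverse to put HCl(g) on the reactant side; scale by 3 for the 3 HCl(g)): contributes −3·x
eq. 2 as written (P4O10(s) already on the product side): -2984.0 kJ/mol
eq. 3 as written (PCl3(l) already on the product side): -319.7 kJ/mol
eq. 4 as written (PH3(g) already on the product side): +5.4 kJ/mol
-3021.4 = (-2984.0) + (-319.7) + (+5.4) − 3·x
x = (-3021.4 − (-3298.3)) / (-3) = -92.3 kJ/mol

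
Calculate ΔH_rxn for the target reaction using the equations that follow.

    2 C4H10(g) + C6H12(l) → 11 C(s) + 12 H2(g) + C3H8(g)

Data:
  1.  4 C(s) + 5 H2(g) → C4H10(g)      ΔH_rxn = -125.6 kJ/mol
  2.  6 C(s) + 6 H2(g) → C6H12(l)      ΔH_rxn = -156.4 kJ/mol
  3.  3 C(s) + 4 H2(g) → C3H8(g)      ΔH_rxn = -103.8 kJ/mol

ΔH_rxn = 303.8 kJ/mol

eq. 1 reversed and × 2 (reverse to put C4H10(g) on the reactant side; scale by 2 for the 2 C4H10(g)): (-2)·(-125.6) = +251.2 kJ/mol
eq. 2 reversed (reverse to put C6H12(l) on the reactant side): +156.4 kJ/mol
eq. 3 as written (C3H8(g) already on the product side): -103.8 kJ/mol
Summing the manipulated equations, ΔH_rxn = (+251.2) + (+156.4) + (-103.8) = 303.8 kJ/mol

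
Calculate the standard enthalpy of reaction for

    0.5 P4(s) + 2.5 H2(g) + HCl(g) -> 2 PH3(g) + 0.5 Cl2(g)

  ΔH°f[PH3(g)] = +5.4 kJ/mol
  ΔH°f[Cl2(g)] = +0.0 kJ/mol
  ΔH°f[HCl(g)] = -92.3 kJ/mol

ΔH° = 103.1 kJ/mol

Products: 2·(+5.4) + 1/2·(+0.0) = +10.8
Reactants: 1/2·(+0.0) + 5/2·(+0.0) + 1·(-92.3) = -92.3
ΔH° = (+10.8) − (-92.3) = 103.1 kJ/mol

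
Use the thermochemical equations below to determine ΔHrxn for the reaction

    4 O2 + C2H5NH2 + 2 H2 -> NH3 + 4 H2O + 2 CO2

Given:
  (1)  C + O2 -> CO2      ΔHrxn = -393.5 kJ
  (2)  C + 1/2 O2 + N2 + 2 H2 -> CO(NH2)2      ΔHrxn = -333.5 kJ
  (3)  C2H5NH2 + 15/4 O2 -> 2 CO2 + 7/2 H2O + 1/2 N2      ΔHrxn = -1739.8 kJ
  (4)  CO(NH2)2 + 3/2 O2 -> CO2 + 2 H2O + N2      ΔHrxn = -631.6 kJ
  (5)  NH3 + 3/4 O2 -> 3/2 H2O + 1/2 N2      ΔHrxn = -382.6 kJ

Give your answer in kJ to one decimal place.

ΔHrxn = -1928.8 kJ

(1) reversed: +393.5 kJ
(2) as written: -333.5 kJ
(3) as written: -1739.8 kJ
(4) as written: -631.6 kJ
(5) reversed: +382.6 kJ
ΔHrxn = (+393.5) + (-333.5) + (-1739.8) + (-631.6) + (+382.6) = -1928.8 kJ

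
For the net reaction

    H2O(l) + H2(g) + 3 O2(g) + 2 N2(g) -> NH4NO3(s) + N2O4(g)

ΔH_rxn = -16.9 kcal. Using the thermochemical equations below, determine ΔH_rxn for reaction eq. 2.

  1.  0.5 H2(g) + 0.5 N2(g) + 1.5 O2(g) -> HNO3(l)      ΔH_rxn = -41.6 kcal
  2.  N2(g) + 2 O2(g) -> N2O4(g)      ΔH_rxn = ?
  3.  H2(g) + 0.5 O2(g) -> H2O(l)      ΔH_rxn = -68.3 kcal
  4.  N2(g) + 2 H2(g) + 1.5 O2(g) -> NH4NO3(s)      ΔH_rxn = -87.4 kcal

eq. 1: not needed (HNO3(l) appears nowhere else).
eq. 2 as written (N2O4(g) already on the product side): contributes x
eq. 3 reversed (H2O(l) must end up as a reactant): +68.3 kcal
eq. 4 as written (NH4NO3(s) already on the product side): -87.4 kcal
-16.9 = (+68.3) + (-87.4) + x
x = (-16.9 − (-19.1)) / (1) = 2.2 kcal

ΔH_rxn = 2.2 kcal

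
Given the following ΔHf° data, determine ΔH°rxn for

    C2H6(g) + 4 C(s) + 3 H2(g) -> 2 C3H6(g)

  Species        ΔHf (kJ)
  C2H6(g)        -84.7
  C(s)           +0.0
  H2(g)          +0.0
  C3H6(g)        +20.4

Products: 2·(+20.4) = +40.8
Reactants: 1·(-84.7) + 4·(+0.0) + 3·(+0.0) = -84.7
ΔH°rxn = (+40.8) − (-84.7) = 125.5 kJ

ΔH°rxn = 125.5 kJ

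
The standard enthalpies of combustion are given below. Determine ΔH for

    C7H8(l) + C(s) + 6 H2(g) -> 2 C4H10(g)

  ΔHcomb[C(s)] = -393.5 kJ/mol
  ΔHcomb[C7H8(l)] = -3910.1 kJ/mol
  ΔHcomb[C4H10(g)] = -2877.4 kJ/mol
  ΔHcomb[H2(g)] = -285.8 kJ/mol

ΔH = -263.6 kJ/mol

Using ΔH = Σ nΔHc°(reactants) − Σ nΔHc°(products):
= [1·(-3910.1) + 1·(-393.5) + 6·(-285.8)] − [2·(-2877.4)]
= -263.6 kJ/mol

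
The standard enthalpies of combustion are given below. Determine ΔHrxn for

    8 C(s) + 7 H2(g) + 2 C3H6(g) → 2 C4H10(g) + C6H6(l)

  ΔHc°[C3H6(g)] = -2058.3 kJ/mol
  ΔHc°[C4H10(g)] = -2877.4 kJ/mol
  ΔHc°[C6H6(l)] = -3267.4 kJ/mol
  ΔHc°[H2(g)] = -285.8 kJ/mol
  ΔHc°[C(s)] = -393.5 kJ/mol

ΔHrxn = -243.0 kJ/mol

Using ΔH = Σ nΔHc°(reactants) − Σ nΔHc°(products):
= [8·(-393.5) + 7·(-285.8) + 2·(-2058.3)] − [2·(-2877.4) + 1·(-3267.4)]
= -243.0 kJ/mol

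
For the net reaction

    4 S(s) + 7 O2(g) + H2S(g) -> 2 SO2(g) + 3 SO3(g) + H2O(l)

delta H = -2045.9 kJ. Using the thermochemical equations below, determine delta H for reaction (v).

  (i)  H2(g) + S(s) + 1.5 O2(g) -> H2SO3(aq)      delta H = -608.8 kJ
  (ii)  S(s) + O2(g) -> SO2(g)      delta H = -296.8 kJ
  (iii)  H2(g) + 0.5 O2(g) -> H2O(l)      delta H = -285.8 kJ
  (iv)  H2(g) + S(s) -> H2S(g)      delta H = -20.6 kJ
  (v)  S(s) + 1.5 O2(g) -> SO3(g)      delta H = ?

delta H = -395.7 kJ

(i): not needed.
(ii) × 2: (2)·(-296.8) = -593.6 kJ
(iii) as written: -285.8 kJ
(iv) reversed: +20.6 kJ
(v) × 3: contributes 3·x
-2045.9 = (-593.6) + (-285.8) + (+20.6) + 3·x
x = (-2045.9 − (-858.8)) / (3) = -395.7 kJ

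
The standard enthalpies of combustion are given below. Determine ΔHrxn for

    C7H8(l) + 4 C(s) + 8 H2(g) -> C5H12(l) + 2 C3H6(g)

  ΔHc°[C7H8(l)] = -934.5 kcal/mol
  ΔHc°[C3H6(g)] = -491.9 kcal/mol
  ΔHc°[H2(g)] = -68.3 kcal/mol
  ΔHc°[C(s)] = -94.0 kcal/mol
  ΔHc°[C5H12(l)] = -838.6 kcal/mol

Using ΔH = Σ nΔHc°(reactants) − Σ nΔHc°(products):
= [1·(-934.5) + 4·(-94.0) + 8·(-68.3)] − [1·(-838.6) + 2·(-491.9)]
= -34.5 kcal/mol

ΔHrxn = -34.5 kcal/mol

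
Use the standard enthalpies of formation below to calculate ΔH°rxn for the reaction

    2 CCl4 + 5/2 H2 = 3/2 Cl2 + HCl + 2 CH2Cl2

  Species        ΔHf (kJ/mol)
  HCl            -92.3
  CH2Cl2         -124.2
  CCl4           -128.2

Products: 3/2·(+0.0) + 1·(-92.3) + 2·(-124.2) = -340.7
Reactants: 2·(-128.2) + 5/2·(+0.0) = -256.4
ΔH°rxn = (-340.7) − (-256.4) = -84.3 kJ/mol

ΔH°rxn = -84.3 kJ/mol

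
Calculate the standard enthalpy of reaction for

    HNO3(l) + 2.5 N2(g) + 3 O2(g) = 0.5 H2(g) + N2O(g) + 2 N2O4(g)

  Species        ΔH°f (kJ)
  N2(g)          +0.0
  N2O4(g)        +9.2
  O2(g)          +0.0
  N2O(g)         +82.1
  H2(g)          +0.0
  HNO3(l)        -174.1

ΔH°rxn = 274.6 kJ

Products: 1/2·(+0.0) + 1·(+82.1) + 2·(+9.2) = +100.5
Reactants: 1·(-174.1) + 5/2·(+0.0) + 3·(+0.0) = -174.1
ΔH°rxn = (+100.5) − (-174.1) = 274.6 kJ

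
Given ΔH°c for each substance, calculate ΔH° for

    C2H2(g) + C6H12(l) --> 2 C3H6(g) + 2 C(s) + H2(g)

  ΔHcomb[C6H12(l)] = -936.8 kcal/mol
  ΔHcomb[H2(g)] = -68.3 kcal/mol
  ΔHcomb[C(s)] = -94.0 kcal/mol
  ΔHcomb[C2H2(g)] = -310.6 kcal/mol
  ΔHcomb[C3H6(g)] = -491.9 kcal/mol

With combustion enthalpies, reactants minus products:
= [1·(-310.6) + 1·(-936.8)] − [2·(-491.9) + 2·(-94.0) + 1·(-68.3)]
= -7.3 kcal/mol

ΔH° = -7.3 kcal/mol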